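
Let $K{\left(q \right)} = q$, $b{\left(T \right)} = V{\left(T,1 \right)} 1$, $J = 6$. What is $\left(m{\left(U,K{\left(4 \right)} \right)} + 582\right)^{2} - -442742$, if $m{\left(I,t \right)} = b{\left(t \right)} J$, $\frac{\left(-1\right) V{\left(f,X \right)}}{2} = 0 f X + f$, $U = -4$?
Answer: $727898$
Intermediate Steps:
$V{\left(f,X \right)} = - 2 f$ ($V{\left(f,X \right)} = - 2 \left(0 f X + f\right) = - 2 \left(0 X + f\right) = - 2 \left(0 + f\right) = - 2 f$)
$b{\left(T \right)} = - 2 T$ ($b{\left(T \right)} = - 2 T 1 = - 2 T$)
$m{\left(I,t \right)} = - 12 t$ ($m{\left(I,t \right)} = - 2 t 6 = - 12 t$)
$\left(m{\left(U,K{\left(4 \right)} \right)} + 582\right)^{2} - -442742 = \left(\left(-12\right) 4 + 582\right)^{2} - -442742 = \left(-48 + 582\right)^{2} + 442742 = 534^{2} + 442742 = 285156 + 442742 = 727898$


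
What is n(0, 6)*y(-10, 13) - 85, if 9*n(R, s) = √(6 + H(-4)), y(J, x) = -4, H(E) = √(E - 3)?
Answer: -85 - 4*√(6 + I*√7)/9 ≈ -86.114 - 0.23464*I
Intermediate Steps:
H(E) = √(-3 + E)
n(R, s) = √(6 + I*√7)/9 (n(R, s) = √(6 + √(-3 - 4))/9 = √(6 + √(-7))/9 = √(6 + I*√7)/9)
n(0, 6)*y(-10, 13) - 85 = (√(6 + I*√7)/9)*(-4) - 85 = -4*√(6 + I*√7)/9 - 85 = -85 - 4*√(6 + I*√7)/9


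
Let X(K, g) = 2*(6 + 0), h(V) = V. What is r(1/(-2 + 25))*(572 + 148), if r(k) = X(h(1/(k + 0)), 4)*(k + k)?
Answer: 17280/23 ≈ 751.30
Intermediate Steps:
X(K, g) = 12 (X(K, g) = 2*6 = 12)
r(k) = 24*k (r(k) = 12*(k + k) = 12*(2*k) = 24*k)
r(1/(-2 + 25))*(572 + 148) = (24/(-2 + 25))*(572 + 148) = (24/23)*720 = 17280/23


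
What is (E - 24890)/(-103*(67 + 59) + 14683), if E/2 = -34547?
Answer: -8544/155 ≈ -55.123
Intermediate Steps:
E = -69094 (E = 2*(-34547) = -69094)
(E - 24890)/(-103*(67 + 59) + 14683) = (-69094 - 24890)/(-103*(67 + 59) + 14683) = -93984/(-103*126 + 14683) = -93984/(-12978 + 14683) = -93984/1705 = -93984*1/1705 = -8544/155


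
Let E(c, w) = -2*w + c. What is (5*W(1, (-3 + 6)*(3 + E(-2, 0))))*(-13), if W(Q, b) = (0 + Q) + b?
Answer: -260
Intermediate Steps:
E(c, w) = c - 2*w
W(Q, b) = Q + b
(5*W(1, (-3 + 6)*(3 + E(-2, 0))))*(-13) = (5*(1 + (-3 + 6)*(3 + (-2 - 2*0))))*(-13) = (5*(1 + 3*(3 + (-2 + 0))))*(-13) = (5*(1 + 3*(3 - 2)))*(-13) = (5*(1 + 3*1))*(-13) = (5*(1 + 3))*(-13) = (5*4)*(-13) = 20*(-13) = -260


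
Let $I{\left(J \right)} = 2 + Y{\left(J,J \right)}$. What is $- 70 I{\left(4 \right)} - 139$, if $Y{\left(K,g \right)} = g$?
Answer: $-559$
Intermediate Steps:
$I{\left(J \right)} = 2 + J$
$- 70 I{\left(4 \right)} - 139 = - 70 \left(2 + 4\right) - 139 = \left(-70\right) 6 - 139 = -420 - 139 = -559$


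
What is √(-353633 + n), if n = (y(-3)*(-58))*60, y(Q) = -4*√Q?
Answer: √(-353633 + 13920*I*√3) ≈ 20.26 + 595.02*I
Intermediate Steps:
n = 13920*I*√3 (n = (-4*I*√3*(-58))*60 = (232*I*√3)*60 = 13920*I*√3 ≈ 24110.0*I)
√(-353633 + n) = √(-353633 + 13920*I*√3)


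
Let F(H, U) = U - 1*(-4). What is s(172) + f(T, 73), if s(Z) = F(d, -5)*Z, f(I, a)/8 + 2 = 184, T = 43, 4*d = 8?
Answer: 1284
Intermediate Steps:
d = 2 (d = (1/4)*8 = 2)
f(I, a) = 1456 (f(I, a) = -16 + 8*184 = -16 + 1472 = 1456)
F(H, U) = 4 + U (F(H, U) = U + 4 = 4 + U)
s(Z) = -Z (s(Z) = (4 - 5)*Z = -Z)
s(172) + f(T, 73) = -1*172 + 1456 = -172 + 1456 = 1284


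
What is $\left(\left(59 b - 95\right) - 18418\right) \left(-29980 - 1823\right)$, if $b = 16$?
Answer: $558746907$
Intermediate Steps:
$\left(\left(59 b - 95\right) - 18418\right) \left(-29980 - 1823\right) = \left(\left(59 \cdot 16 - 95\right) - 18418\right) \left(-29980 - 1823\right) = \left(\left(944 - 95\right) - 18418\right) \left(-31803\right) = \left(849 - 18418\right) \left(-31803\right) = \left(-17569\right) \left(-31803\right) = 558746907$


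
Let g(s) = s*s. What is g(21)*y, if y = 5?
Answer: 2205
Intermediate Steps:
g(s) = s**2
g(21)*y = 21**2*5 = 441*5 = 2205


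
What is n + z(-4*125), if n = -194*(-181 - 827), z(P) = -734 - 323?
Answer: 194495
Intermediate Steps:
z(P) = -1057
n = 195552 (n = -194*(-1008) = 195552)
n + z(-4*125) = 195552 - 1057 = 194495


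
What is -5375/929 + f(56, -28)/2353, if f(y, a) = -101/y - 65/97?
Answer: -68713023973/11874009784 ≈ -5.7868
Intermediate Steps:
f(y, a) = -65/97 - 101/y (f(y, a) = -101/y - 65*1/97 = -101/y - 65/97 = -65/97 - 101/y)
-5375/929 + f(56, -28)/2353 = -5375/929 + (-65/97 - 101/56)/2353 = -5375*1/929 + (-65/97 - 101*1/56)*(1/2353) = -5375/929 + (-65/97 - 101/56)*(1/2353) = -5375/929 - 13437/5432*1/2353 = -5375/929 - 13437/12781496 = -68713023973/11874009784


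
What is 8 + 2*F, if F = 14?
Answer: 36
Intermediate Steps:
8 + 2*F = 8 + 2*14 = 8 + 28 = 36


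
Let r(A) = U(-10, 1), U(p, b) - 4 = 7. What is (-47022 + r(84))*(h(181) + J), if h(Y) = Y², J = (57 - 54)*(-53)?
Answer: -1532652622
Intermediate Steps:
U(p, b) = 11 (U(p, b) = 4 + 7 = 11)
r(A) = 11
J = -159 (J = 3*(-53) = -159)
(-47022 + r(84))*(h(181) + J) = (-47022 + 11)*(181² - 159) = -47011*(32761 - 159) = -47011*32602 = -1532652622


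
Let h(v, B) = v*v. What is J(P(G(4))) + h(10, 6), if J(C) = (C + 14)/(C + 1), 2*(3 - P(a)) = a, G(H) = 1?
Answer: 733/7 ≈ 104.71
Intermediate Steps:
P(a) = 3 - a/2
J(C) = (14 + C)/(1 + C)
h(v, B) = v²
J(P(G(4))) + h(10, 6) = (14 + (3 - ½*1))/(1 + (3 - ½*1)) + 10² = (14 + (3 - ½))/(1 + (3 - ½)) + 100 = (14 + 5/2)/(1 + 5/2) + 100 = (33/2)/(7/2) + 100 = (2/7)*(33/2) + 100 = 33/7 + 100 = 733/7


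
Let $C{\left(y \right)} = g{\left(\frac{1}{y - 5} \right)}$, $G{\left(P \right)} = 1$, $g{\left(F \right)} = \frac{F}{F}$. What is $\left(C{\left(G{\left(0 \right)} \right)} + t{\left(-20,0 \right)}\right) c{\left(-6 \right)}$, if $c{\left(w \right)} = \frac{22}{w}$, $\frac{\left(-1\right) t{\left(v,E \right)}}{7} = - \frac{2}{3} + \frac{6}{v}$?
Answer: $- \frac{2563}{90} \approx -28.478$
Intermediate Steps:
$t{\left(v,E \right)} = \frac{14}{3} - \frac{42}{v}$ ($t{\left(v,E \right)} = - 7 \left(- \frac{2}{3} + \frac{6}{v}\right) = \frac{14}{3} - \frac{42}{v}$)
$g{\left(F \right)} = 1$
$C{\left(y \right)} = 1$
$\left(C{\left(G{\left(0 \right)} \right)} + t{\left(-20,0 \right)}\right) c{\left(-6 \right)} = \left(1 + \left(\frac{14}{3} - \frac{42}{-20}\right)\right) \frac{22}{-6} = \left(1 + \left(\frac{14}{3} - - \frac{21}{10}\right)\right) 22 \left(- \frac{1}{6}\right) = \left(1 + \left(\frac{14}{3} + \frac{21}{10}\right)\right) \left(- \frac{11}{3}\right) = \left(1 + \frac{203}{30}\right) \left(- \frac{11}{3}\right) = \frac{233}{30} \left(- \frac{11}{3}\right) = - \frac{2563}{90}$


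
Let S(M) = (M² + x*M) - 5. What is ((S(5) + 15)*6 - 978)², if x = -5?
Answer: 842724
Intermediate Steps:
S(M) = -5 + M² - 5*M (S(M) = (M² - 5*M) - 5 = -5 + M² - 5*M)
((S(5) + 15)*6 - 978)² = (((-5 + 5² - 5*5) + 15)*6 - 978)² = (((-5 + 25 - 25) + 15)*6 - 978)² = ((-5 + 15)*6 - 978)² = (10*6 - 978)² = (60 - 978)² = (-918)² = 842724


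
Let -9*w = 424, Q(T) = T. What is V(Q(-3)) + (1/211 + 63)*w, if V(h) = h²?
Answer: -5619565/1899 ≈ -2959.2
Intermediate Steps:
w = -424/9 (w = -⅑*424 = -424/9 ≈ -47.111)
V(Q(-3)) + (1/211 + 63)*w = (-3)² + (1/211 + 63)*(-424/9) = 9 + (1/211 + 63)*(-424/9) = 9 + (13294/211)*(-424/9) = 9 - 5636656/1899 = -5619565/1899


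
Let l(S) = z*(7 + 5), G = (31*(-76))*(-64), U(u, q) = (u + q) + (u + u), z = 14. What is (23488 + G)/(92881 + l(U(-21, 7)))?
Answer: 174272/93049 ≈ 1.8729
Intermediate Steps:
U(u, q) = q + 3*u (U(u, q) = (q + u) + 2*u = q + 3*u)
G = 150784 (G = -2356*(-64) = 150784)
l(S) = 168 (l(S) = 14*(7 + 5) = 14*12 = 168)
(23488 + G)/(92881 + l(U(-21, 7))) = (23488 + 150784)/(92881 + 168) = 174272/93049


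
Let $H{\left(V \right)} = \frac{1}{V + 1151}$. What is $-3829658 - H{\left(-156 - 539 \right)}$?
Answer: $- \frac{1746324049}{456} \approx -3.8297 \cdot 10^{6}$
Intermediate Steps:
$H{\left(V \right)} = \frac{1}{1151 + V}$
$-3829658 - H{\left(-156 - 539 \right)} = -3829658 - \frac{1}{1151 - 695} = -3829658 - \frac{1}{456} = - \frac{1746324049}{456}$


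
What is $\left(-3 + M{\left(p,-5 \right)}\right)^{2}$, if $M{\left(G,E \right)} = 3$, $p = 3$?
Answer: $0$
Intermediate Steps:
$\left(-3 + M{\left(p,-5 \right)}\right)^{2} = \left(-3 + 3\right)^{2} = 0^{2} = 0$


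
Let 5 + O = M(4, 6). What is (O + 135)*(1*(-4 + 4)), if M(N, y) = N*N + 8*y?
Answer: 0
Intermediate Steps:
M(N, y) = N² + 8*y
O = 59 (O = -5 + (4² + 8*6) = -5 + (16 + 48) = -5 + 64 = 59)
(O + 135)*(1*(-4 + 4)) = (59 + 135)*(1*(-4 + 4)) = 194*(1*0) = 194*0 = 0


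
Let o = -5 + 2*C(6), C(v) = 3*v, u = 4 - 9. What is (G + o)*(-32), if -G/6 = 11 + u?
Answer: 160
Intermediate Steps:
u = -5
o = 31 (o = -5 + 2*(3*6) = -5 + 2*18 = -5 + 36 = 31)
G = -36 (G = -6*(11 - 5) = -6*6 = -36)
(G + o)*(-32) = (-36 + 31)*(-32) = -5*(-32) = 160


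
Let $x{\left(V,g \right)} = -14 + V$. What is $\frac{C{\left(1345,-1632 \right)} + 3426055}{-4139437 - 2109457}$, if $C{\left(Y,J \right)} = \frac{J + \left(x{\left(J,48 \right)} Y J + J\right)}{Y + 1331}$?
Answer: $- \frac{1065096313}{1393503362} \approx -0.76433$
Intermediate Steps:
$C{\left(Y,J \right)} = \frac{2 J + J Y \left(-14 + J\right)}{1331 + Y}$ ($C{\left(Y,J \right)} = \frac{J + \left(\left(-14 + J\right) Y J + J\right)}{Y + 1331} = \frac{J + \left(Y \left(-14 + J\right) J + J\right)}{1331 + Y} = \frac{J + \left(J Y \left(-14 + J\right) + J\right)}{1331 + Y} = \frac{J + \left(J + J Y \left(-14 + J\right)\right)}{1331 + Y} = \frac{2 J + J Y \left(-14 + J\right)}{1331 + Y}$)
$\frac{C{\left(1345,-1632 \right)} + 3426055}{-4139437 - 2109457} = \frac{- \frac{1632 \left(2 + 1345 \left(-14 - 1632\right)\right)}{1331 + 1345} + 3426055}{-4139437 - 2109457} = \frac{- \frac{1632 \left(2 + 1345 \left(-1646\right)\right)}{2676} + 3426055}{-6248894} = \left(\left(-1632\right) \frac{1}{2676} \left(2 - 2213870\right) + 3426055\right) \left(- \frac{1}{6248894}\right) = \left(\left(-1632\right) \frac{1}{2676} \left(-2213868\right) + 3426055\right) \left(- \frac{1}{6248894}\right) = \left(\frac{301086048}{223} + 3426055\right) \left(- \frac{1}{6248894}\right) = \frac{1065096313}{223} \left(- \frac{1}{6248894}\right) = - \frac{1065096313}{1393503362}$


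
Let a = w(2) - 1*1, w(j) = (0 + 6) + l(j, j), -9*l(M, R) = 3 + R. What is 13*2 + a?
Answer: 274/9 ≈ 30.444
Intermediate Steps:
l(M, R) = -⅓ - R/9 (l(M, R) = -(3 + R)/9 = -⅓ - R/9)
w(j) = 17/3 - j/9 (w(j) = (0 + 6) + (-⅓ - j/9) = 6 + (-⅓ - j/9) = 17/3 - j/9)
a = 40/9 (a = (17/3 - ⅑*2) - 1*1 = (17/3 - 2/9) - 1 = 49/9 - 1 = 40/9 ≈ 4.4444)
13*2 + a = 13*2 + 40/9 = 26 + 40/9 = 274/9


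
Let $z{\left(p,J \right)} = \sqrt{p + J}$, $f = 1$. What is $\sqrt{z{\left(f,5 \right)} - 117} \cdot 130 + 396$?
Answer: $396 + 130 \sqrt{-117 + \sqrt{6}} \approx 396.0 + 1391.4 i$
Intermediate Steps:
$z{\left(p,J \right)} = \sqrt{J + p}$
$\sqrt{z{\left(f,5 \right)} - 117} \cdot 130 + 396 = \sqrt{\sqrt{5 + 1} - 117} \cdot 130 + 396 = \sqrt{\sqrt{6} - 117} \cdot 130 + 396 = \sqrt{-117 + \sqrt{6}} \cdot 130 + 396 = 130 \sqrt{-117 + \sqrt{6}} + 396 = 396 + 130 \sqrt{-117 + \sqrt{6}}$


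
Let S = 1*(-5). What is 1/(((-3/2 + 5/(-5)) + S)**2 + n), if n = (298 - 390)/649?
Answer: 2596/145657 ≈ 0.017823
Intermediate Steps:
n = -92/649 (n = -92*1/649 = -92/649 ≈ -0.14176)
S = -5
1/(((-3/2 + 5/(-5)) + S)**2 + n) = 1/(((-3/2 + 5/(-5)) - 5)**2 - 92/649) = 1/(((-3*1/2 + 5*(-1/5)) - 5)**2 - 92/649) = 1/(((-3/2 - 1) - 5)**2 - 92/649) = 1/((-5/2 - 5)**2 - 92/649) = 1/((-15/2)**2 - 92/649) = 1/(225/4 - 92/649) = 1/(145657/2596) = 2596/145657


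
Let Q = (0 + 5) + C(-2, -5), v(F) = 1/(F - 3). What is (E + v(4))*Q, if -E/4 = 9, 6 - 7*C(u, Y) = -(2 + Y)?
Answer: -190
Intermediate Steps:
C(u, Y) = 8/7 + Y/7 (C(u, Y) = 6/7 - (-1)*(2 + Y)/7 = 6/7 - (-2 - Y)/7 = 6/7 + (2/7 + Y/7) = 8/7 + Y/7)
v(F) = 1/(-3 + F)
Q = 38/7 (Q = (0 + 5) + (8/7 + (⅐)*(-5)) = 5 + (8/7 - 5/7) = 5 + 3/7 = 38/7 ≈ 5.4286)
E = -36 (E = -4*9 = -36)
(E + v(4))*Q = (-36 + 1/(-3 + 4))*(38/7) = (-36 + 1/1)*(38/7) = (-36 + 1)*(38/7) = -35*38/7 = -190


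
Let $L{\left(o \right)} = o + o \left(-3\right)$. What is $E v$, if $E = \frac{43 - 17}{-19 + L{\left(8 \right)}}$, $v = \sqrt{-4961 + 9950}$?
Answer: $- \frac{26 \sqrt{4989}}{35} \approx -52.47$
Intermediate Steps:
$L{\left(o \right)} = - 2 o$ ($L{\left(o \right)} = o - 3 o = - 2 o$)
$v = \sqrt{4989} \approx 70.633$
$E = - \frac{26}{35}$ ($E = \frac{43 - 17}{-19 - 16} = \frac{26}{-19 - 16} = \frac{26}{-35} = 26 \left(- \frac{1}{35}\right) = - \frac{26}{35} \approx -0.74286$)
$E v = - \frac{26 \sqrt{4989}}{35}$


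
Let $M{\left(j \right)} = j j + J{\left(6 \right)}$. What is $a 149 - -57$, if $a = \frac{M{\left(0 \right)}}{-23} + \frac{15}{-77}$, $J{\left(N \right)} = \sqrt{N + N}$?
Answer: $\frac{2154}{77} - \frac{298 \sqrt{3}}{23} \approx 5.5327$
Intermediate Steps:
$J{\left(N \right)} = \sqrt{2} \sqrt{N}$ ($J{\left(N \right)} = \sqrt{2 N} = \sqrt{2} \sqrt{N}$)
$M{\left(j \right)} = j^{2} + 2 \sqrt{3}$ ($M{\left(j \right)} = j j + \sqrt{2} \sqrt{6} = j^{2} + 2 \sqrt{3}$)
$a = - \frac{15}{77} - \frac{2 \sqrt{3}}{23}$ ($a = \frac{0^{2} + 2 \sqrt{3}}{-23} + \frac{15}{-77} = \left(0 + 2 \sqrt{3}\right) \left(- \frac{1}{23}\right) + 15 \left(- \frac{1}{77}\right) = 2 \sqrt{3} \left(- \frac{1}{23}\right) - \frac{15}{77} = - \frac{2 \sqrt{3}}{23} - \frac{15}{77} = - \frac{15}{77} - \frac{2 \sqrt{3}}{23} \approx -0.34542$)
$a 149 - -57 = \left(- \frac{15}{77} - \frac{2 \sqrt{3}}{23}\right) 149 - -57 = \left(- \frac{2235}{77} - \frac{298 \sqrt{3}}{23}\right) + 57 = \frac{2154}{77} - \frac{298 \sqrt{3}}{23}$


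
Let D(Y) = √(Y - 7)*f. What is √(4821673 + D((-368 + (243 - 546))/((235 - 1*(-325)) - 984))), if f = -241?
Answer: √(54176317828 - 12773*I*√243482)/106 ≈ 2195.8 - 0.12773*I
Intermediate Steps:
D(Y) = -241*√(-7 + Y) (D(Y) = √(Y - 7)*(-241) = √(-7 + Y)*(-241) = -241*√(-7 + Y))
√(4821673 + D((-368 + (243 - 546))/((235 - 1*(-325)) - 984))) = √(4821673 - 241*√(-7 + (-368 + (243 - 546))/((235 - 1*(-325)) - 984))) = √(4821673 - 241*√(-7 + (-368 - 303)/((235 + 325) - 984))) = √(4821673 - 241*√(-7 - 671/(560 - 984))) = √(4821673 - 241*√(-7 - 671/(-424))) = √(4821673 - 241*√(-7 - 671*(-1/424))) = √(4821673 - 241*√(-7 + 671/424)) = √(4821673 - 241*I*√243482/212)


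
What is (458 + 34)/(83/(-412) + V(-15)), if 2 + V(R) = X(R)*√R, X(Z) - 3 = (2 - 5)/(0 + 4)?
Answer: -22981566/1714073 - 23488326*I*√15/1714073 ≈ -13.408 - 53.072*I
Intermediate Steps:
X(Z) = 9/4 (X(Z) = 3 + (2 - 5)/(0 + 4) = 3 - 3/4 = 3 - 3*¼ = 3 - ¾ = 9/4)
V(R) = -2 + 9*√R/4
(458 + 34)/(83/(-412) + V(-15)) = (458 + 34)/(83/(-412) + (-2 + 9*√(-15)/4)) = 492/(83*(-1/412) + (-2 + 9*(I*√15)/4)) = 492/(-83/412 + (-2 + 9*I*√15/4)) = 492/(-907/412 + 9*I*√15/4)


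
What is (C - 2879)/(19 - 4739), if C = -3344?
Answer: 6223/4720 ≈ 1.3184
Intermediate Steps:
(C - 2879)/(19 - 4739) = (-3344 - 2879)/(19 - 4739) = -6223/(-4720) = -6223*(-1/4720) = 6223/4720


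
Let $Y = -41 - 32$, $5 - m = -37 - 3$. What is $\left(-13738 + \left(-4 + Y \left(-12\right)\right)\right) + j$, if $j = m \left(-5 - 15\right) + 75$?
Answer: $-13691$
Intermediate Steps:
$m = 45$ ($m = 5 - \left(-37 - 3\right) = 5 - -40 = 5 + 40 = 45$)
$Y = -73$ ($Y = -41 - 32 = -73$)
$j = -825$ ($j = 45 \left(-5 - 15\right) + 75 = 45 \left(-20\right) + 75 = -900 + 75 = -825$)
$\left(-13738 + \left(-4 + Y \left(-12\right)\right)\right) + j = \left(-13738 - -872\right) - 825 = \left(-13738 + \left(-4 + 876\right)\right) - 825 = \left(-13738 + 872\right) - 825 = -12866 - 825 = -13691$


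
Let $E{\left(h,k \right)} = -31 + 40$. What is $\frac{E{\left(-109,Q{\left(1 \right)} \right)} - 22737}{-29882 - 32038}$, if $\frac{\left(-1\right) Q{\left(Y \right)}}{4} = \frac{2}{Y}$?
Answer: $\frac{947}{2580} \approx 0.36705$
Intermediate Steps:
$Q{\left(Y \right)} = - \frac{8}{Y}$ ($Q{\left(Y \right)} = - 4 \frac{2}{Y} = - \frac{8}{Y}$)
$E{\left(h,k \right)} = 9$
$\frac{E{\left(-109,Q{\left(1 \right)} \right)} - 22737}{-29882 - 32038} = \frac{9 - 22737}{-29882 - 32038} = - \frac{22728}{-61920} = \left(-22728\right) \left(- \frac{1}{61920}\right) = \frac{947}{2580}$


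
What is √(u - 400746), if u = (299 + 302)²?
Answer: I*√39545 ≈ 198.86*I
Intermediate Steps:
u = 361201 (u = 601² = 361201)
√(u - 400746) = √(361201 - 400746) = √(-39545) = I*√39545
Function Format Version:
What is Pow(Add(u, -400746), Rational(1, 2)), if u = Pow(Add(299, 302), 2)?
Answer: Mul(I, Pow(39545, Rational(1, 2))) ≈ Mul(198.86, I)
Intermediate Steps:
u = 361201 (u = Pow(601, 2) = 361201)
Pow(Add(u, -400746), Rational(1, 2)) = Pow(Add(361201, -400746), Rational(1, 2)) = Pow(-39545, Rational(1, 2)) = Mul(I, Pow(39545, Rational(1, 2)))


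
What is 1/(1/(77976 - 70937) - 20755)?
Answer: -7039/146094444 ≈ -4.8181e-5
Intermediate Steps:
1/(1/(77976 - 70937) - 20755) = 1/(1/7039 - 20755) = 1/(-146094444/7039) = -7039/146094444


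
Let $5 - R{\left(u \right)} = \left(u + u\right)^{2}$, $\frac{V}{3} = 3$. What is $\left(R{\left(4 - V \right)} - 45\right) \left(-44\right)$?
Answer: $6160$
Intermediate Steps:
$V = 9$ ($V = 3 \cdot 3 = 9$)
$R{\left(u \right)} = 5 - 4 u^{2}$ ($R{\left(u \right)} = 5 - \left(u + u\right)^{2} = 5 - \left(2 u\right)^{2} = 5 - 4 u^{2}$)
$\left(R{\left(4 - V \right)} - 45\right) \left(-44\right) = \left(\left(5 - 4 \left(4 - 9\right)^{2}\right) - 45\right) \left(-44\right) = \left(\left(5 - 4 \left(-5\right)^{2}\right) - 45\right) \left(-44\right) = \left(\left(5 - 100\right) - 45\right) \left(-44\right) = \left(-95 - 45\right) \left(-44\right) = \left(-140\right) \left(-44\right) = 6160$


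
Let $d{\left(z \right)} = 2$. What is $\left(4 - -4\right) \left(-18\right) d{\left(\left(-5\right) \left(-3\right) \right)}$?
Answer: $-288$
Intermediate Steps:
$\left(4 - -4\right) \left(-18\right) d{\left(\left(-5\right) \left(-3\right) \right)} = \left(4 - -4\right) \left(-18\right) 2 = \left(4 + 4\right) \left(-18\right) 2 = 8 \left(-18\right) 2 = \left(-144\right) 2 = -288$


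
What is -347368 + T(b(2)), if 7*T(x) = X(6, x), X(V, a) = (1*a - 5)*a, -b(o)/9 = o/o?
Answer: -347350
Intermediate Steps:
b(o) = -9 (b(o) = -9*o/o = -9*1 = -9)
X(V, a) = a*(-5 + a) (X(V, a) = (a - 5)*a = (-5 + a)*a = a*(-5 + a))
T(x) = x*(-5 + x)/7 (T(x) = (x*(-5 + x))/7 = x*(-5 + x)/7)
-347368 + T(b(2)) = -347368 + (⅐)*(-9)*(-5 - 9) = -347368 + (⅐)*(-9)*(-14) = -347368 + 18 = -347350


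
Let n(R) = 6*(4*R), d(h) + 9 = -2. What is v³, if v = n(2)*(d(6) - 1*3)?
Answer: -303464448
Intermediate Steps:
d(h) = -11 (d(h) = -9 - 2 = -11)
n(R) = 24*R
v = -672 (v = (24*2)*(-11 - 1*3) = 48*(-11 - 3) = 48*(-14) = -672)
v³ = (-672)³ = -303464448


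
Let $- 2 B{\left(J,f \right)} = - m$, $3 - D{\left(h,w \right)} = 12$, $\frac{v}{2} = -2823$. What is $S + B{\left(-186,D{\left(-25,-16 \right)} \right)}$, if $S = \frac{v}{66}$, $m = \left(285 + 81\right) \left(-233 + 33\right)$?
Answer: $- \frac{403541}{11} \approx -36686.0$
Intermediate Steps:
$v = -5646$ ($v = 2 \left(-2823\right) = -5646$)
$m = -73200$ ($m = 366 \left(-200\right) = -73200$)
$D{\left(h,w \right)} = -9$ ($D{\left(h,w \right)} = 3 - 12 = -9$)
$S = - \frac{941}{11}$ ($S = - \frac{5646}{66} = \left(-5646\right) \frac{1}{66} = - \frac{941}{11} \approx -85.545$)
$B{\left(J,f \right)} = -36600$ ($B{\left(J,f \right)} = - \frac{\left(-1\right) \left(-73200\right)}{2} = \left(- \frac{1}{2}\right) 73200 = -36600$)
$S + B{\left(-186,D{\left(-25,-16 \right)} \right)} = - \frac{941}{11} - 36600 = - \frac{403541}{11}$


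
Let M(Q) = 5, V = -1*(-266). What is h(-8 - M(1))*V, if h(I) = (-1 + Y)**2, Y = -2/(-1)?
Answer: 266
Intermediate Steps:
Y = 2 (Y = -2*(-1) = 2)
V = 266
h(I) = 1 (h(I) = (-1 + 2)**2 = 1**2 = 1)
h(-8 - M(1))*V = 1*266 = 266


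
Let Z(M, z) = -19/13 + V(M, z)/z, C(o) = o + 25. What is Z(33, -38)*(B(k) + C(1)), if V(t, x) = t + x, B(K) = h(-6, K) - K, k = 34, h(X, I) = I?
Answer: -657/19 ≈ -34.579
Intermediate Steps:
C(o) = 25 + o
B(K) = 0 (B(K) = K - K = 0)
Z(M, z) = -19/13 + (M + z)/z
Z(33, -38)*(B(k) + C(1)) = (-6/13 + 33/(-38))*(0 + (25 + 1)) = (-6/13 + 33*(-1/38))*(0 + 26) = (-6/13 - 33/38)*26 = -657/494*26 = -657/19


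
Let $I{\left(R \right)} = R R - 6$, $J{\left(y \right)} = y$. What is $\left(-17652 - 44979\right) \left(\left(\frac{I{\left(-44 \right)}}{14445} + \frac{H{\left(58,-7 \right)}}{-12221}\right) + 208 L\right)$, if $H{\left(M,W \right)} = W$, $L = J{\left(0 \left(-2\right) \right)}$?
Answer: $- \frac{32968464311}{3922941} \approx -8404.0$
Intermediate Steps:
$L = 0$ ($L = 0 \left(-2\right) = 0$)
$I{\left(R \right)} = -6 + R^{2}$ ($I{\left(R \right)} = R^{2} - 6 = -6 + R^{2}$)
$\left(-17652 - 44979\right) \left(\left(\frac{I{\left(-44 \right)}}{14445} + \frac{H{\left(58,-7 \right)}}{-12221}\right) + 208 L\right) = \left(-17652 - 44979\right) \left(\left(\frac{-6 + \left(-44\right)^{2}}{14445} - \frac{7}{-12221}\right) + 208 \cdot 0\right) = - 62631 \left(\left(\left(-6 + 1936\right) \frac{1}{14445} - - \frac{7}{12221}\right) + 0\right) = - 62631 \left(\left(1930 \cdot \frac{1}{14445} + \frac{7}{12221}\right) + 0\right) = - 62631 \left(\left(\frac{386}{2889} + \frac{7}{12221}\right) + 0\right) = - 62631 \left(\frac{4737529}{35306469} + 0\right) = \left(-62631\right) \frac{4737529}{35306469} = - \frac{32968464311}{3922941}$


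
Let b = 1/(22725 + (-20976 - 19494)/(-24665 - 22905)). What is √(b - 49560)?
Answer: I*√28725077664479274/761316 ≈ 222.62*I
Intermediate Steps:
b = 67/1522632 (b = 1/(22725 - 40470/(-47570)) = 1/(22725 - 40470*(-1/47570)) = 1/(22725 + 57/67) = 1/(1522632/67) = 67/1522632 ≈ 4.4003e-5)
√(b - 49560) = √(67/1522632 - 49560) = √(-75461641853/1522632) = I*√28725077664479274/761316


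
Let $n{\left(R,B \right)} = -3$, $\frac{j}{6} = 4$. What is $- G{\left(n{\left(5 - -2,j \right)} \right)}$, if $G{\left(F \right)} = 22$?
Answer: $-22$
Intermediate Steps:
$j = 24$ ($j = 6 \cdot 4 = 24$)
$- G{\left(n{\left(5 - -2,j \right)} \right)} = \left(-1\right) 22 = -22$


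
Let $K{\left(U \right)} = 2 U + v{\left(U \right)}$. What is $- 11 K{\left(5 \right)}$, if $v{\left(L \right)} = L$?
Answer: $-165$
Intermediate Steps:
$K{\left(U \right)} = 3 U$ ($K{\left(U \right)} = 2 U + U = 3 U$)
$- 11 K{\left(5 \right)} = - 11 \cdot 3 \cdot 5 = \left(-11\right) 15 = -165$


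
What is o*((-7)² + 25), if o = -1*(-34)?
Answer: 2516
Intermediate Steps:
o = 34
o*((-7)² + 25) = 34*((-7)² + 25) = 34*(49 + 25) = 34*74 = 2516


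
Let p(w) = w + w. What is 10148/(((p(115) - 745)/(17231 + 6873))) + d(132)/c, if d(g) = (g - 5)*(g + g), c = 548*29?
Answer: -971820851686/2046095 ≈ -4.7496e+5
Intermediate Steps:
p(w) = 2*w
c = 15892
d(g) = 2*g*(-5 + g) (d(g) = (-5 + g)*(2*g) = 2*g*(-5 + g))
10148/(((p(115) - 745)/(17231 + 6873))) + d(132)/c = 10148/(((2*115 - 745)/(17231 + 6873))) + (2*132*(-5 + 132))/15892 = 10148/(((230 - 745)/24104)) + (2*132*127)*(1/15892) = 10148/((-515*1/24104)) + 33528*(1/15892) = 10148/(-515/24104) + 8382/3973 = 10148*(-24104/515) + 8382/3973 = -244607392/515 + 8382/3973 = -971820851686/2046095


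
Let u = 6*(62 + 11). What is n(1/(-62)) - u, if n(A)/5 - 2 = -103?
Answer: -943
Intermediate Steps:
n(A) = -505 (n(A) = 10 + 5*(-103) = 10 - 515 = -505)
u = 438 (u = 6*73 = 438)
n(1/(-62)) - u = -505 - 1*438 = -505 - 438 = -943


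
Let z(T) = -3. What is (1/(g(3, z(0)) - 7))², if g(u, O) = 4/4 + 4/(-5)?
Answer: 25/1156 ≈ 0.021626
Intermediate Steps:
g(u, O) = ⅕ (g(u, O) = 4*(¼) + 4*(-⅕) = 1 - ⅘ = ⅕)
(1/(g(3, z(0)) - 7))² = (1/(⅕ - 7))² = (1/(-34/5))² = (-5/34)² = 25/1156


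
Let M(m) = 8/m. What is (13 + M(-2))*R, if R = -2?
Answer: -18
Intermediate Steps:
(13 + M(-2))*R = (13 + 8/(-2))*(-2) = (13 + 8*(-½))*(-2) = (13 - 4)*(-2) = 9*(-2) = -18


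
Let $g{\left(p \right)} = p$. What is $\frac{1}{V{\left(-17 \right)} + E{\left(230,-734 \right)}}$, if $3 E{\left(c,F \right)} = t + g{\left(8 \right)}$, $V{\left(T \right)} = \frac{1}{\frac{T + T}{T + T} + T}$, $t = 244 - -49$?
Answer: $\frac{48}{4813} \approx 0.009973$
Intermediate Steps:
$t = 293$ ($t = 244 + 49 = 293$)
$V{\left(T \right)} = \frac{1}{1 + T}$ ($V{\left(T \right)} = \frac{1}{\frac{2 T}{2 T} + T} = \frac{1}{2 T \frac{1}{2 T} + T} = \frac{1}{1 + T}$)
$E{\left(c,F \right)} = \frac{301}{3}$ ($E{\left(c,F \right)} = \frac{293 + 8}{3} = \frac{1}{3} \cdot 301 = \frac{301}{3}$)
$\frac{1}{V{\left(-17 \right)} + E{\left(230,-734 \right)}} = \frac{1}{\frac{1}{1 - 17} + \frac{301}{3}} = \frac{1}{\frac{1}{-16} + \frac{301}{3}} = \frac{1}{- \frac{1}{16} + \frac{301}{3}} = \frac{1}{\frac{4813}{48}} = \frac{48}{4813}$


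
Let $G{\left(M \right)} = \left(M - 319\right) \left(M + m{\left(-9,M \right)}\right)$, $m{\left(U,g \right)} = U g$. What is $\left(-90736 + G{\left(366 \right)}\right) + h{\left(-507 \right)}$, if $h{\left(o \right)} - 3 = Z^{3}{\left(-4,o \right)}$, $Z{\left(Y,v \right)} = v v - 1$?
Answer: $16984105832266243$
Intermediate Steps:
$Z{\left(Y,v \right)} = -1 + v^{2}$ ($Z{\left(Y,v \right)} = v^{2} - 1 = -1 + v^{2}$)
$h{\left(o \right)} = 3 + \left(-1 + o^{2}\right)^{3}$
$G{\left(M \right)} = - 8 M \left(-319 + M\right)$ ($G{\left(M \right)} = \left(M - 319\right) \left(M - 9 M\right) = \left(-319 + M\right) \left(- 8 M\right) = - 8 M \left(-319 + M\right)$)
$\left(-90736 + G{\left(366 \right)}\right) + h{\left(-507 \right)} = \left(-90736 + 8 \cdot 366 \left(319 - 366\right)\right) + \left(3 + \left(-1 + \left(-507\right)^{2}\right)^{3}\right) = \left(-90736 + 8 \cdot 366 \left(319 - 366\right)\right) + \left(3 + \left(-1 + 257049\right)^{3}\right) = \left(-90736 + 8 \cdot 366 \left(-47\right)\right) + \left(3 + 257048^{3}\right) = \left(-90736 - 137616\right) + \left(3 + 16984105832494592\right) = -228352 + 16984105832494595 = 16984105832266243$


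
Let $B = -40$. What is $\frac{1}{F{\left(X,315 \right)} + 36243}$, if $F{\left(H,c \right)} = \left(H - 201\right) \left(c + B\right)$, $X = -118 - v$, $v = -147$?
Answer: $- \frac{1}{11057} \approx -9.0441 \cdot 10^{-5}$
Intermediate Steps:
$X = 29$ ($X = -118 - -147 = -118 + 147 = 29$)
$F{\left(H,c \right)} = \left(-201 + H\right) \left(-40 + c\right)$ ($F{\left(H,c \right)} = \left(H - 201\right) \left(c - 40\right) = \left(-201 + H\right) \left(-40 + c\right)$)
$\frac{1}{F{\left(X,315 \right)} + 36243} = \frac{1}{\left(8040 - 63315 - 1160 + 29 \cdot 315\right) + 36243} = \frac{1}{\left(8040 - 63315 - 1160 + 9135\right) + 36243} = \frac{1}{-47300 + 36243} = \frac{1}{-11057} = - \frac{1}{11057}$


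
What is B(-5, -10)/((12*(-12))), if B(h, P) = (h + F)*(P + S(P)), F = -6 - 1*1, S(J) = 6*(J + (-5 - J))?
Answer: -10/3 ≈ -3.3333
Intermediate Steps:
S(J) = -30 (S(J) = 6*(-5) = -30)
F = -7 (F = -6 - 1 = -7)
B(h, P) = (-30 + P)*(-7 + h) (B(h, P) = (h - 7)*(P - 30) = (-7 + h)*(-30 + P) = (-30 + P)*(-7 + h))
B(-5, -10)/((12*(-12))) = (210 - 30*(-5) - 7*(-10) - 10*(-5))/((12*(-12))) = (210 + 150 + 70 + 50)/(-144) = 480*(-1/144) = -10/3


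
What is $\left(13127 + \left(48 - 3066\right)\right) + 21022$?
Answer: $31131$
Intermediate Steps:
$\left(13127 + \left(48 - 3066\right)\right) + 21022 = \left(13127 - 3018\right) + 21022 = 10109 + 21022 = 31131$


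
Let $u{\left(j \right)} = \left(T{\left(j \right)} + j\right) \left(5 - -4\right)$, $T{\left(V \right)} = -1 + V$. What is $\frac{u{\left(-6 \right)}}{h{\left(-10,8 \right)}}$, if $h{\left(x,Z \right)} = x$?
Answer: $\frac{117}{10} \approx 11.7$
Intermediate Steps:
$u{\left(j \right)} = -9 + 18 j$ ($u{\left(j \right)} = \left(\left(-1 + j\right) + j\right) \left(5 - -4\right) = \left(-1 + 2 j\right) \left(5 + 4\right) = \left(-1 + 2 j\right) 9 = -9 + 18 j$)
$\frac{u{\left(-6 \right)}}{h{\left(-10,8 \right)}} = \frac{-9 + 18 \left(-6\right)}{-10} = - \frac{-9 - 108}{10} = \left(- \frac{1}{10}\right) \left(-117\right) = \frac{117}{10}$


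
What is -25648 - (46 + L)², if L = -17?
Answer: -26489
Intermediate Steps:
-25648 - (46 + L)² = -25648 - (46 - 17)² = -25648 - 1*29² = -25648 - 1*841 = -25648 - 841 = -26489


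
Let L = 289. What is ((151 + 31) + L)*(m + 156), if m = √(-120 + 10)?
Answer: 73476 + 471*I*√110 ≈ 73476.0 + 4939.9*I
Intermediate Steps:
m = I*√110 (m = √(-110) = I*√110 ≈ 10.488*I)
((151 + 31) + L)*(m + 156) = ((151 + 31) + 289)*(I*√110 + 156) = (182 + 289)*(156 + I*√110) = 471*(156 + I*√110) = 73476 + 471*I*√110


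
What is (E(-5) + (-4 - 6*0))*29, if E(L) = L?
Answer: -261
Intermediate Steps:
(E(-5) + (-4 - 6*0))*29 = (-5 + (-4 - 6*0))*29 = (-5 + (-4 + 0))*29 = (-5 - 4)*29 = -9*29 = -261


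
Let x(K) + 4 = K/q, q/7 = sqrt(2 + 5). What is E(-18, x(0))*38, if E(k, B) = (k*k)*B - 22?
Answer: -50084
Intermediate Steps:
q = 7*sqrt(7) (q = 7*sqrt(2 + 5) = 7*sqrt(7) ≈ 18.520)
x(K) = -4 + K*sqrt(7)/49 (x(K) = -4 + K/((7*sqrt(7))) = -4 + K*(sqrt(7)/49) = -4 + K*sqrt(7)/49)
E(k, B) = -22 + B*k**2 (E(k, B) = k**2*B - 22 = B*k**2 - 22 = -22 + B*k**2)
E(-18, x(0))*38 = (-22 + (-4 + (1/49)*0*sqrt(7))*(-18)**2)*38 = (-22 + (-4 + 0)*324)*38 = (-22 - 4*324)*38 = (-22 - 1296)*38 = -1318*38 = -50084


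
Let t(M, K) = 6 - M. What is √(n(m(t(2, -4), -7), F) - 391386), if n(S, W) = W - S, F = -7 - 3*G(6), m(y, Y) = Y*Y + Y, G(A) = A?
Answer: I*√391453 ≈ 625.66*I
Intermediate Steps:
m(y, Y) = Y + Y² (m(y, Y) = Y² + Y = Y + Y²)
F = -25 (F = -7 - 3*6 = -7 - 18 = -25)
√(n(m(t(2, -4), -7), F) - 391386) = √((-25 - (-7)*(1 - 7)) - 391386) = √((-25 - (-7)*(-6)) - 391386) = √((-25 - 1*42) - 391386) = √((-25 - 42) - 391386) = √(-67 - 391386) = √(-391453) = I*√391453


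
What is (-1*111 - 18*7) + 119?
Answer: -118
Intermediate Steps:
(-1*111 - 18*7) + 119 = (-111 - 126) + 119 = -237 + 119 = -118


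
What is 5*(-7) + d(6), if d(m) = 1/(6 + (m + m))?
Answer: -629/18 ≈ -34.944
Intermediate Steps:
d(m) = 1/(6 + 2*m)
5*(-7) + d(6) = 5*(-7) + 1/(2*(3 + 6)) = -35 + (½)/9 = -35 + (½)*(⅑) = -35 + 1/18 = -629/18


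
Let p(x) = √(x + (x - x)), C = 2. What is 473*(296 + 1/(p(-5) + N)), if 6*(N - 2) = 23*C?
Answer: 124088239/886 - 4257*I*√5/886 ≈ 1.4005e+5 - 10.744*I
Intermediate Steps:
N = 29/3 (N = 2 + (23*2)/6 = 2 + (⅙)*46 = 2 + 23/3 = 29/3 ≈ 9.6667)
p(x) = √x (p(x) = √(x + 0) = √x)
473*(296 + 1/(p(-5) + N)) = 473*(296 + 1/(√(-5) + 29/3)) = 473*(296 + 1/(I*√5 + 29/3)) = 473*(296 + 1/(29/3 + I*√5)) = 140008 + 473/(29/3 + I*√5)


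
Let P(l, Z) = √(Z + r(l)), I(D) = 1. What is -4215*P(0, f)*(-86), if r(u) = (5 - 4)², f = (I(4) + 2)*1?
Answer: 724980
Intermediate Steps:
f = 3 (f = (1 + 2)*1 = 3*1 = 3)
r(u) = 1 (r(u) = 1² = 1)
P(l, Z) = √(1 + Z) (P(l, Z) = √(Z + 1) = √(1 + Z))
-4215*P(0, f)*(-86) = -4215*√(1 + 3)*(-86) = -4215*√4*(-86) = -8430*(-86) = -4215*(-172) = 724980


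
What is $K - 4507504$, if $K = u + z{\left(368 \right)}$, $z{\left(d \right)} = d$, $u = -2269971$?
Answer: $-6777107$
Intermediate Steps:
$K = -2269603$ ($K = -2269971 + 368 = -2269603$)
$K - 4507504 = -2269603 - 4507504 = -6777107$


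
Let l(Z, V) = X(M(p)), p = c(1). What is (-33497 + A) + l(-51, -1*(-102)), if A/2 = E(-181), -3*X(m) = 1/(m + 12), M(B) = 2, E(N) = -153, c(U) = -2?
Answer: -1419727/42 ≈ -33803.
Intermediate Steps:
p = -2
X(m) = -1/(3*(12 + m)) (X(m) = -1/(3*(m + 12)) = -1/(3*(12 + m)))
l(Z, V) = -1/42 (l(Z, V) = -1/(36 + 3*2) = -1/(36 + 6) = -1/42)
A = -306 (A = 2*(-153) = -306)
(-33497 + A) + l(-51, -1*(-102)) = (-33497 - 306) - 1/42 = -33803 - 1/42 = -1419727/42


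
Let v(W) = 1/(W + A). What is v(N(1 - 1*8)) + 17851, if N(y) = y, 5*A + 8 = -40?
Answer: 1481628/83 ≈ 17851.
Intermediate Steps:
A = -48/5 (A = -8/5 + (⅕)*(-40) = -8/5 - 8 = -48/5 ≈ -9.6000)
v(W) = 1/(-48/5 + W) (v(W) = 1/(W - 48/5) = 1/(-48/5 + W))
v(N(1 - 1*8)) + 17851 = 5/(-48 + 5*(1 - 1*8)) + 17851 = 5/(-48 + 5*(1 - 8)) + 17851 = 5/(-48 + 5*(-7)) + 17851 = 5/(-48 - 35) + 17851 = 5/(-83) + 17851 = 5*(-1/83) + 17851 = -5/83 + 17851 = 1481628/83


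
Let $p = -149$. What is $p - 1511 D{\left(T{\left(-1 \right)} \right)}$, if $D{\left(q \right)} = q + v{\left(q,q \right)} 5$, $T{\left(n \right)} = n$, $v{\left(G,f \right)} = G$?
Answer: $8917$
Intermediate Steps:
$D{\left(q \right)} = 6 q$ ($D{\left(q \right)} = q + q 5 = q + 5 q = 6 q$)
$p - 1511 D{\left(T{\left(-1 \right)} \right)} = -149 - 1511 \cdot 6 \left(-1\right) = -149 - -9066 = -149 + 9066 = 8917$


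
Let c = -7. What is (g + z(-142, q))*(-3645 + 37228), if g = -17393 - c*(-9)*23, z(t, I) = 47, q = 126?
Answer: -631192485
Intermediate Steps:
g = -18842 (g = -17393 - (-7*(-9))*23 = -17393 - 63*23 = -17393 - 1*1449 = -17393 - 1449 = -18842)
(g + z(-142, q))*(-3645 + 37228) = (-18842 + 47)*(-3645 + 37228) = -18795*33583 = -631192485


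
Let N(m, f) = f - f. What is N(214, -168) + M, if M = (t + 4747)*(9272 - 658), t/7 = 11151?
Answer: 713273656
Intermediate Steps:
N(m, f) = 0
t = 78057 (t = 7*11151 = 78057)
M = 713273656 (M = (78057 + 4747)*(9272 - 658) = 82804*8614 = 713273656)
N(214, -168) + M = 0 + 713273656 = 713273656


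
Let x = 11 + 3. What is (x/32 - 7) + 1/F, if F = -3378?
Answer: -177353/27024 ≈ -6.5628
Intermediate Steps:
x = 14
(x/32 - 7) + 1/F = (14/32 - 7) + 1/(-3378) = (14*(1/32) - 7) - 1/3378 = (7/16 - 7) - 1/3378 = -105/16 - 1/3378 = -177353/27024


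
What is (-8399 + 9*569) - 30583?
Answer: -33861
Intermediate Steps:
(-8399 + 9*569) - 30583 = (-8399 + 5121) - 30583 = -3278 - 30583 = -33861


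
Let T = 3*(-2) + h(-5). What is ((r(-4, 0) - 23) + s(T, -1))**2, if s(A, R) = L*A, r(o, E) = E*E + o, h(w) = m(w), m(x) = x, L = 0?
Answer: 729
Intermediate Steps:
h(w) = w
r(o, E) = o + E**2 (r(o, E) = E**2 + o = o + E**2)
T = -11 (T = 3*(-2) - 5 = -6 - 5 = -11)
s(A, R) = 0 (s(A, R) = 0*A = 0)
((r(-4, 0) - 23) + s(T, -1))**2 = (((-4 + 0**2) - 23) + 0)**2 = (((-4 + 0) - 23) + 0)**2 = ((-4 - 23) + 0)**2 = (-27 + 0)**2 = (-27)**2 = 729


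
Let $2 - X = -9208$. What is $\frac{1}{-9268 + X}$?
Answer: $- \frac{1}{58} \approx -0.017241$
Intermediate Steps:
$X = 9210$ ($X = 2 - -9208 = 2 + 9208 = 9210$)
$\frac{1}{-9268 + X} = \frac{1}{-9268 + 9210} = \frac{1}{-58} = - \frac{1}{58}$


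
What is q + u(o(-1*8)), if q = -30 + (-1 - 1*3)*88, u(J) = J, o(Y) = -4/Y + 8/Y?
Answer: -765/2 ≈ -382.50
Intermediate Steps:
o(Y) = 4/Y
q = -382 (q = -30 + (-1 - 3)*88 = -30 - 4*88 = -30 - 352 = -382)
q + u(o(-1*8)) = -382 + 4/((-1*8)) = -382 + 4/(-8) = -382 + 4*(-1/8) = -382 - 1/2 = -765/2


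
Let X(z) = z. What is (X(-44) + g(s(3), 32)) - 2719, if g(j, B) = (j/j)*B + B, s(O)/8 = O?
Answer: -2699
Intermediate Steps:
s(O) = 8*O
g(j, B) = 2*B (g(j, B) = 1*B + B = B + B = 2*B)
(X(-44) + g(s(3), 32)) - 2719 = (-44 + 2*32) - 2719 = (-44 + 64) - 2719 = 20 - 2719 = -2699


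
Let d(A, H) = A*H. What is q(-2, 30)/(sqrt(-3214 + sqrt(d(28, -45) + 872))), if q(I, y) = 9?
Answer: 9*sqrt(2)/(2*sqrt(-1607 + I*sqrt(97))) ≈ 0.00048646 - 0.15875*I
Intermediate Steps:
q(-2, 30)/(sqrt(-3214 + sqrt(d(28, -45) + 872))) = 9/(sqrt(-3214 + sqrt(28*(-45) + 872))) = 9/(sqrt(-3214 + sqrt(-1260 + 872))) = 9/(sqrt(-3214 + sqrt(-388))) = 9/(sqrt(-3214 + 2*I*sqrt(97))) = 9/sqrt(-3214 + 2*I*sqrt(97))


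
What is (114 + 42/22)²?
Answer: 1625625/121 ≈ 13435.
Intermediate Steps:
(114 + 42/22)² = (114 + 42*(1/22))² = (114 + 21/11)² = (1275/11)² = 1625625/121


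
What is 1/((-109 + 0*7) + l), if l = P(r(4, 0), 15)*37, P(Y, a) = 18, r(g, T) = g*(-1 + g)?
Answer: 1/557 ≈ 0.0017953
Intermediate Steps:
l = 666 (l = 18*37 = 666)
1/((-109 + 0*7) + l) = 1/((-109 + 0*7) + 666) = 1/((-109 + 0) + 666) = 1/(-109 + 666) = 1/557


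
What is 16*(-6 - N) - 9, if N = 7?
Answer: -217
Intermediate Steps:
16*(-6 - N) - 9 = 16*(-6 - 1*7) - 9 = 16*(-6 - 7) - 9 = 16*(-13) - 9 = -208 - 9 = -217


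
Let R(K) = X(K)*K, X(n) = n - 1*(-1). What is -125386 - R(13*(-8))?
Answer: -136098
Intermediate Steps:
X(n) = 1 + n (X(n) = n + 1 = 1 + n)
R(K) = K*(1 + K) (R(K) = (1 + K)*K = K*(1 + K))
-125386 - R(13*(-8)) = -125386 - 13*(-8)*(1 + 13*(-8)) = -125386 - (-104)*(1 - 104) = -125386 - (-104)*(-103) = -125386 - 1*10712 = -125386 - 10712 = -136098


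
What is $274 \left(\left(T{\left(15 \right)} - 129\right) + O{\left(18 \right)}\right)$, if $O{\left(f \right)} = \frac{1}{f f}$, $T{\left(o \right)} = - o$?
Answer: $- \frac{6391735}{162} \approx -39455.0$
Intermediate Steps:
$O{\left(f \right)} = \frac{1}{f^{2}}$
$274 \left(\left(T{\left(15 \right)} - 129\right) + O{\left(18 \right)}\right) = 274 \left(\left(\left(-1\right) 15 - 129\right) + \frac{1}{324}\right) = 274 \left(\left(-15 - 129\right) + \frac{1}{324}\right) = 274 \left(-144 + \frac{1}{324}\right) = 274 \left(- \frac{46655}{324}\right) = - \frac{6391735}{162}$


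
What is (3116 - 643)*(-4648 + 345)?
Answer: -10641319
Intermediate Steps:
(3116 - 643)*(-4648 + 345) = 2473*(-4303) = -10641319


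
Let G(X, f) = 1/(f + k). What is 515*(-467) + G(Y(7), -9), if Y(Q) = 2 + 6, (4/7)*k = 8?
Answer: -1202524/5 ≈ -2.4050e+5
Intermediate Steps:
k = 14 (k = (7/4)*8 = 14)
Y(Q) = 8
G(X, f) = 1/(14 + f) (G(X, f) = 1/(f + 14) = 1/(14 + f))
515*(-467) + G(Y(7), -9) = 515*(-467) + 1/(14 - 9) = -240505 + 1/5 = -240505 + ⅕ = -1202524/5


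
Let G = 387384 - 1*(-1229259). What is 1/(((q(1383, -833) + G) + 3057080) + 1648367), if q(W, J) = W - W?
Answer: 1/6322090 ≈ 1.5818e-7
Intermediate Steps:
q(W, J) = 0
G = 1616643 (G = 387384 + 1229259 = 1616643)
1/(((q(1383, -833) + G) + 3057080) + 1648367) = 1/(((0 + 1616643) + 3057080) + 1648367) = 1/((1616643 + 3057080) + 1648367) = 1/(4673723 + 1648367) = 1/6322090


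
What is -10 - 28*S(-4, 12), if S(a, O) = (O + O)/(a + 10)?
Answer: -122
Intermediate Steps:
S(a, O) = 2*O/(10 + a) (S(a, O) = (2*O)/(10 + a) = 2*O/(10 + a))
-10 - 28*S(-4, 12) = -10 - 56*12/(10 - 4) = -10 - 56*12/6 = -10 - 28*4 = -10 - 112 = -122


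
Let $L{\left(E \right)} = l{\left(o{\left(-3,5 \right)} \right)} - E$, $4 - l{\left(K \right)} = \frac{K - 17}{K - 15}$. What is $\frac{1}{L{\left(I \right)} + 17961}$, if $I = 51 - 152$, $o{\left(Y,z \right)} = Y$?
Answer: $\frac{9}{162584} \approx 5.5356 \cdot 10^{-5}$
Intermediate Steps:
$I = -101$
$l{\left(K \right)} = 4 - \frac{-17 + K}{-15 + K}$ ($l{\left(K \right)} = 4 - \frac{K - 17}{K - 15} = 4 - \frac{-17 + K}{-15 + K}$)
$L{\left(E \right)} = \frac{26}{9} - E$ ($L{\left(E \right)} = \frac{-43 + 3 \left(-3\right)}{-15 - 3} - E = \frac{-43 - 9}{-18} - E = \left(- \frac{1}{18}\right) \left(-52\right) - E = \frac{26}{9} - E$)
$\frac{1}{L{\left(I \right)} + 17961} = \frac{1}{\left(\frac{26}{9} - -101\right) + 17961} = \frac{1}{\left(\frac{26}{9} + 101\right) + 17961} = \frac{1}{\frac{935}{9} + 17961} = \frac{1}{\frac{162584}{9}} = \frac{9}{162584}$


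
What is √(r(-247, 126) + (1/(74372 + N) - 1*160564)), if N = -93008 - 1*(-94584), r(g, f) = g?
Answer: I*√231893430153249/37974 ≈ 401.01*I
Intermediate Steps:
N = 1576 (N = -93008 + 94584 = 1576)
√(r(-247, 126) + (1/(74372 + N) - 1*160564)) = √(-247 + (1/(74372 + 1576) - 1*160564)) = √(-247 + (1/75948 - 160564)) = √(-247 - 12194514671/75948) = √(-12213273827/75948) = I*√231893430153249/37974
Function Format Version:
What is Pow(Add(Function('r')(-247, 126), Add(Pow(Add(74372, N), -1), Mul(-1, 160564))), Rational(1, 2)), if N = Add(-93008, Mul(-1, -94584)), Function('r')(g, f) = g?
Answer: Mul(Rational(1, 37974), I, Pow(231893430153249, Rational(1, 2))) ≈ Mul(401.01, I)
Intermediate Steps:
N = 1576 (N = Add(-93008, 94584) = 1576)
Pow(Add(Function('r')(-247, 126), Add(Pow(Add(74372, N), -1), Mul(-1, 160564))), Rational(1, 2)) = Pow(Add(-247, Add(Pow(Add(74372, 1576), -1), Mul(-1, 160564))), Rational(1, 2)) = Pow(Add(-247, Add(Pow(75948, -1), -160564)), Rational(1, 2)) = Pow(Add(-247, Add(Rational(1, 75948), -160564)), Rational(1, 2)) = Pow(Add(-247, Rational(-12194514671, 75948)), Rational(1, 2)) = Pow(Rational(-12213273827, 75948), Rational(1, 2)) = Mul(Rational(1, 37974), I, Pow(231893430153249, Rational(1, 2)))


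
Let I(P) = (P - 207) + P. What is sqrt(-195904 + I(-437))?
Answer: I*sqrt(196985) ≈ 443.83*I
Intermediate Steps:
I(P) = -207 + 2*P (I(P) = (-207 + P) + P = -207 + 2*P)
sqrt(-195904 + I(-437)) = sqrt(-195904 + (-207 + 2*(-437))) = sqrt(-195904 + (-207 - 874)) = sqrt(-195904 - 1081) = sqrt(-196985) = I*sqrt(196985)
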